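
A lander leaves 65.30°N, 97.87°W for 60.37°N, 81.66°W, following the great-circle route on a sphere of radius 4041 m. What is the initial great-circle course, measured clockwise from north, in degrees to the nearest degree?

Δλ = 16.210° = 0.2829 rad.
y = sin Δλ · cos φ₂ = (0.2792)(0.4944) = 0.1380
x = cos φ₁ sin φ₂ − sin φ₁ cos φ₂ cos Δλ = (0.4179)(0.8692) − (0.9085)(0.4944)(0.9602) = -0.0681
θ = atan2(y, x) = 116.26°, so the bearing is 116°.

116°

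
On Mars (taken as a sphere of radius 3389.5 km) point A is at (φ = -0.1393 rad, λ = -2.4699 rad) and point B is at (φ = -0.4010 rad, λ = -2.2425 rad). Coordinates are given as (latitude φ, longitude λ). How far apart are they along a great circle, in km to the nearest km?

1155 km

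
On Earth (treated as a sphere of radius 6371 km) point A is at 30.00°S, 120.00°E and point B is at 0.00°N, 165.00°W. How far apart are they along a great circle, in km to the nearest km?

Let φ₁ = -0.5236 rad, φ₂ = 0.0000 rad, and Δλ = 1.3090 rad.
cos c = sin φ₁ sin φ₂ + cos φ₁ cos φ₂ cos Δλ = (-0.5000)(0.0000) + (0.8660)(1.0000)(0.2588) = 0.22414,
so c = arccos(0.22414) = 1.34473 rad.
Distance = R·c = 6371 × 1.3447 ≈ 8567 km.

8567 km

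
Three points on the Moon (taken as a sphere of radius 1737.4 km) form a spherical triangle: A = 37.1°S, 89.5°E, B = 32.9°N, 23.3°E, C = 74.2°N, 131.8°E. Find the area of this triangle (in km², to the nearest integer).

4153603 km²

Side lengths (central angles): a = 1.1039, b = 2.0040, c = 1.6282 rad; semiperimeter s = 2.3681.
By l'Huilier's theorem, tan(E/4) = √[tan(s/2) tan((s−a)/2) tan((s−b)/2) tan((s−c)/2)], giving spherical excess E = 1.3760 rad.
Area = E·R² = 1.3760 × (1737.4)² ≈ 4153603 km².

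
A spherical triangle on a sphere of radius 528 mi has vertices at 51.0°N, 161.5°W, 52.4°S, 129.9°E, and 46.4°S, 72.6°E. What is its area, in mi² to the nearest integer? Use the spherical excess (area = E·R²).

Side lengths (central angles): a = 0.6417, b = 2.5275, c = 2.0665 rad; semiperimeter s = 2.6178.
By l'Huilier's theorem, tan(E/4) = √[tan(s/2) tan((s−a)/2) tan((s−b)/2) tan((s−c)/2)], giving spherical excess E = 1.0514 rad.
Area = E·R² = 1.0514 × (528)² ≈ 293101 mi².

293101 mi²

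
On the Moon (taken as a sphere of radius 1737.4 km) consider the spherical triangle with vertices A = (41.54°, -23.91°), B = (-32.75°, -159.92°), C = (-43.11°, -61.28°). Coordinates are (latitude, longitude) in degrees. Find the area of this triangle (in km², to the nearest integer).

5208170 km²

Side lengths (central angles): a = 1.2896, b = 1.5897, c = 2.5178 rad; semiperimeter s = 2.6986.
By l'Huilier's theorem, tan(E/4) = √[tan(s/2) tan((s−a)/2) tan((s−b)/2) tan((s−c)/2)], giving spherical excess E = 1.7254 rad.
Area = E·R² = 1.7254 × (1737.4)² ≈ 5208170 km².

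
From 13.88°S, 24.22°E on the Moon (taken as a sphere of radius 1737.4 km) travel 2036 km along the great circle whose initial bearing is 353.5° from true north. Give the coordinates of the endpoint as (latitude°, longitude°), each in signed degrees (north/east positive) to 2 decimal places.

52.72°, 14.30°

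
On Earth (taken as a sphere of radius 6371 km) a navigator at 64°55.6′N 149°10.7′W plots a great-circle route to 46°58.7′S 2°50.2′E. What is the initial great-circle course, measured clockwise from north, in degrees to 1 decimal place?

With φ₁ = 1.1332, φ₂ = -0.8199, Δλ = 2.6532 rad, the forward-azimuth formula gives
θ = atan2( sin Δλ cos φ₂ , cos φ₁ sin φ₂ − sin φ₁ cos φ₂ cos Δλ ) = atan2(0.3202, 0.2359) = 53.62°.
So the initial bearing is 53.6°.

53.6°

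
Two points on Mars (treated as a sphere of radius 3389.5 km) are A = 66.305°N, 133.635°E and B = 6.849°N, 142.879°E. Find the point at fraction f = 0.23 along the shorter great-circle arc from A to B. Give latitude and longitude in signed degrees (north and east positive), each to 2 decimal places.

52.71°, 137.79°

Central angle δ = 1.0437 rad. Interpolating on the sphere with fraction f = 0.23:
P = [sin((1−f)δ)·A + sin(fδ)·B] / sin δ = 0.8329·A + 0.2751·B in Cartesian coordinates,
giving P = (-0.4488, 0.4071, 0.7955), i.e. latitude 52.71°, longitude 137.79°.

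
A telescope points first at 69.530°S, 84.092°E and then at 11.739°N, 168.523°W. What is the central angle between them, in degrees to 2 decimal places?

107.03°

In radians: φ₁ = -1.2135, φ₂ = 0.2049, Δλ = 107.385° = 1.8742 rad.
Haversine: a = sin²(Δφ/2) + cos φ₁ cos φ₂ sin²(Δλ/2) = 0.4241 + (0.3497)(0.9791)(0.6494) = 0.64646.
Central angle c = 2·arcsin(√a) = 1.86807 rad.
So the angular separation is 107.03°.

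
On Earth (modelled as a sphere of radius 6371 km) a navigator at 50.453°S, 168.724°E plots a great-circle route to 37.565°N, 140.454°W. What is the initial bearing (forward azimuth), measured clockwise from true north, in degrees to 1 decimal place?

38.4°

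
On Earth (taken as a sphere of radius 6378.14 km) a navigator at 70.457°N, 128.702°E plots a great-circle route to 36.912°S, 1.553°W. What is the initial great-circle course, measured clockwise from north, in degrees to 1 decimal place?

Δλ = -130.255° = -2.2734 rad.
y = sin Δλ · cos φ₂ = (-0.7632)(0.7996) = -0.6102
x = cos φ₁ sin φ₂ − sin φ₁ cos φ₂ cos Δλ = (0.3345)(-0.6006) − (0.9424)(0.7996)(-0.6462) = 0.2860
θ = atan2(y, x) = -64.89°; adding 360° gives 295.1°.

295.1°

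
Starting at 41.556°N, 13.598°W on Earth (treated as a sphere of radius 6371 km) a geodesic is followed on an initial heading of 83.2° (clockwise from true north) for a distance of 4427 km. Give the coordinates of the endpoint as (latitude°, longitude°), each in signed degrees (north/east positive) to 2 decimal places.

34.49°, 36.88°

Angular distance δ = d/R = 4427/6371 = 0.69487 rad; initial bearing θ = 1.4521 rad.
sin φ₂ = sin φ₁ cos δ + cos φ₁ sin δ cos θ = (0.6634)(0.7681) + (0.7483)(0.6403)(0.1184) = 0.5663, so φ₂ = 34.49°.
Δλ = atan2(sin θ sin δ cos φ₁, cos δ − sin φ₁ sin φ₂) = atan2(0.4758, 0.3925) = 50.478°.
λ₂ = -13.598° + 50.478° = 36.88°.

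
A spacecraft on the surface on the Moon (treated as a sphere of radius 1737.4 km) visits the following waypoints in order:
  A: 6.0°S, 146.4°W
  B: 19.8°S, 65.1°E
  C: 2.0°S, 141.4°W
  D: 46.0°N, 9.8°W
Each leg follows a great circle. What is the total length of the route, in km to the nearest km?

12276 km

Leg A→B: central angle 2.4379 rad, distance 4235.5 km.
Leg B→C: central angle 2.5494 rad, distance 4429.2 km.
Leg C→D: central angle 2.0783 rad, distance 3610.9 km.
Total: 4235.5 + 4429.2 + 3610.9 ≈ 12276 km.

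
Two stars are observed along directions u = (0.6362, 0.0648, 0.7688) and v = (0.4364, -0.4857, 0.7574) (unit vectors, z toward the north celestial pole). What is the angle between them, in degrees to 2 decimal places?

u·v = 0.8285; |u| = 1.0000, |v| = 1.0000.
cos θ = (u·v)/(|u||v|) = 0.8285, so θ = 34.06°.

34.06°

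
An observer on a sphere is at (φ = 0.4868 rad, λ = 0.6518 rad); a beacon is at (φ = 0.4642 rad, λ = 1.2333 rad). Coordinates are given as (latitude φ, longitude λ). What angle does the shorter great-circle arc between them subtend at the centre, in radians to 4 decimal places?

Let φ₁ = 0.4868 rad, φ₂ = 0.4642 rad, and Δλ = 0.5815 rad.
Haversine: a = sin²(Δφ/2) + cos φ₁ cos φ₂ sin²(Δλ/2) = 0.0001 + (0.8838)(0.8942)(0.0822) = 0.06508.
Central angle c = 2·arcsin(√a) = 0.51590 rad.
So the angular separation is 0.5159 rad.

0.5159 rad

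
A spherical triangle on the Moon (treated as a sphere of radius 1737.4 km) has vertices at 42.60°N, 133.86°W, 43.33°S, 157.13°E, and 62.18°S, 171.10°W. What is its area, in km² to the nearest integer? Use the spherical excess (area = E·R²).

Side lengths (central angles): a = 0.4612, b = 1.9020, c = 1.8470 rad; semiperimeter s = 2.1051.
By l'Huilier's theorem, tan(E/4) = √[tan(s/2) tan((s−a)/2) tan((s−b)/2) tan((s−c)/2)], giving spherical excess E = 0.6267 rad.
Area = E·R² = 0.6267 × (1737.4)² ≈ 1891667 km².

1891667 km²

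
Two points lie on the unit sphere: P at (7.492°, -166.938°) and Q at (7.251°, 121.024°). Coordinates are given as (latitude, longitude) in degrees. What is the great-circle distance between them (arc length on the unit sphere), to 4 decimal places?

In radians: φ₁ = 0.1308, φ₂ = 0.1266, Δλ = -72.038° = -1.2573 rad.
cos c = sin φ₁ sin φ₂ + cos φ₁ cos φ₂ cos Δλ = (0.1304)(0.1262) + (0.9915)(0.9920)(0.3084) = 0.31977,
so c = arccos(0.31977) = 1.24531 rad.
On the unit sphere the arc length equals the central angle: 1.2453.

1.2453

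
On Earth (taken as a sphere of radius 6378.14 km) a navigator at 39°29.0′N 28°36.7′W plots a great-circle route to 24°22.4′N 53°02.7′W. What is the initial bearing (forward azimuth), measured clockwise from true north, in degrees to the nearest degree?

241°

With φ₁ = 0.6891, φ₂ = 0.4254, Δλ = -0.4264 rad, the forward-azimuth formula gives
θ = atan2( sin Δλ cos φ₂ , cos φ₁ sin φ₂ − sin φ₁ cos φ₂ cos Δλ ) = atan2(-0.3768, -0.2088) = -118.99°.
Adding 360° brings this into [0°, 360°): 241°.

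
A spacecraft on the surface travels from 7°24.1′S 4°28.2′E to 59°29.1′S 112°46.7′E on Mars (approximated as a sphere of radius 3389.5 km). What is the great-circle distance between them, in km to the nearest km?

5484 km

In radians: φ₁ = -0.1292, φ₂ = -1.0382, Δλ = 108.308° = 1.8903 rad.
cos c = sin φ₁ sin φ₂ + cos φ₁ cos φ₂ cos Δλ = (-0.1288)(-0.8615) + (0.9917)(0.5078)(-0.3141) = -0.04719,
so c = arccos(-0.04719) = 1.61801 rad.
Distance = R·c = 3389.5 × 1.6180 ≈ 5484 km.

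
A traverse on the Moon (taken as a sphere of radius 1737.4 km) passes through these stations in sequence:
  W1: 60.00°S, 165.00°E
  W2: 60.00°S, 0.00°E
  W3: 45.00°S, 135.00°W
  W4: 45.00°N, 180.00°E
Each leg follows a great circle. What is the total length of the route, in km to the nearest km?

Leg W1→W2: central angle 1.0373 rad, distance 1802.3 km.
Leg W2→W3: central angle 1.2000 rad, distance 2084.9 km.
Leg W3→W4: central angle 1.7178 rad, distance 2984.5 km.
Total: 1802.3 + 2084.9 + 2984.5 ≈ 6872 km.

6872 km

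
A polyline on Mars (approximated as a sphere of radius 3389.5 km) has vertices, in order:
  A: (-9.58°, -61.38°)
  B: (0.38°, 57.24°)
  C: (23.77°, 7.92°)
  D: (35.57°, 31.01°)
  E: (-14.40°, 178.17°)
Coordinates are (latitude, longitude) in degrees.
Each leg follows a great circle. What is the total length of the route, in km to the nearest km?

Leg A→B: central angle 2.0640 rad, distance 6995.8 km.
Leg B→C: central angle 0.9283 rad, distance 3146.5 km.
Leg C→D: central angle 0.4047 rad, distance 1371.6 km.
Leg D→E: central angle 2.5092 rad, distance 8504.9 km.
Total: 6995.8 + 3146.5 + 1371.6 + 8504.9 ≈ 20019 km.

20019 km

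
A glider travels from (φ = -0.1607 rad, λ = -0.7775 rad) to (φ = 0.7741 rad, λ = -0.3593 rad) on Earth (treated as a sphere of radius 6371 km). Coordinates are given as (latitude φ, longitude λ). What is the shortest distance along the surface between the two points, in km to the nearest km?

6425 km

In radians: φ₁ = -0.1607, φ₂ = 0.7741, Δλ = 23.961° = 0.4182 rad.
cos c = sin φ₁ sin φ₂ + cos φ₁ cos φ₂ cos Δλ = (-0.1600)(0.6991) + (0.9871)(0.7151)(0.9138) = 0.53315,
so c = arccos(0.53315) = 1.00848 rad.
Distance = R·c = 6371 × 1.0085 ≈ 6425 km.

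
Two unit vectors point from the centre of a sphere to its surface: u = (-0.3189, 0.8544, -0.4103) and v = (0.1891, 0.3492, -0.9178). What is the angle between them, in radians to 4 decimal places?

0.9089 rad

u·v = 0.6146; |u| = 1.0000, |v| = 1.0000.
cos θ = (u·v)/(|u||v|) = 0.6146, so θ = 0.9089 rad.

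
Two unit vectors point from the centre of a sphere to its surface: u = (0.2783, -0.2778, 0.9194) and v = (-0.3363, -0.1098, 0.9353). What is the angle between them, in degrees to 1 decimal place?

u·v = 0.7968; |u| = 1.0000, |v| = 1.0000.
cos θ = (u·v)/(|u||v|) = 0.7969, so θ = 37.2°.

37.2°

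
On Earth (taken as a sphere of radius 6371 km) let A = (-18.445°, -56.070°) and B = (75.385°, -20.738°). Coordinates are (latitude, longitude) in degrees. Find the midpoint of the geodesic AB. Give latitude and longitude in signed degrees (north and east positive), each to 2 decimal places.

29.23°, -48.87°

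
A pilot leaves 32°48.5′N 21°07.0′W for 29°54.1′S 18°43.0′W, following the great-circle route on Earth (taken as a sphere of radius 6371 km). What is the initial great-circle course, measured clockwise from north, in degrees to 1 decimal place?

With φ₁ = 0.5726, φ₂ = -0.5219, Δλ = 0.0419 rad, the forward-azimuth formula gives
θ = atan2( sin Δλ cos φ₂ , cos φ₁ sin φ₂ − sin φ₁ cos φ₂ cos Δλ ) = atan2(0.0363, -0.8883) = 177.66°.
So the initial bearing is 177.7°.

177.7°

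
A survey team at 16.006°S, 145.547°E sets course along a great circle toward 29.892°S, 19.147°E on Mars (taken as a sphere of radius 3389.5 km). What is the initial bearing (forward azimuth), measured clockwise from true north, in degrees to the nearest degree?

228°

Δλ = -126.400° = -2.2061 rad.
y = sin Δλ · cos φ₂ = (-0.8049)(0.8670) = -0.6978
x = cos φ₁ sin φ₂ − sin φ₁ cos φ₂ cos Δλ = (0.9612)(-0.4984) − (-0.2757)(0.8670)(-0.5934) = -0.6209
θ = atan2(y, x) = -131.66°; adding 360° gives 228°.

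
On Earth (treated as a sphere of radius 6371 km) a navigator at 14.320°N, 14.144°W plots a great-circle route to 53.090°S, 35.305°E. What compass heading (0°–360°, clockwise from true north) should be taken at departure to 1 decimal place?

152.4°

Δλ = 49.449° = 0.8630 rad.
y = sin Δλ · cos φ₂ = (0.7598)(0.6006) = 0.4563
x = cos φ₁ sin φ₂ − sin φ₁ cos φ₂ cos Δλ = (0.9689)(-0.7996) − (0.2473)(0.6006)(0.6501) = -0.8713
θ = atan2(y, x) = 152.36°, so the bearing is 152.4°.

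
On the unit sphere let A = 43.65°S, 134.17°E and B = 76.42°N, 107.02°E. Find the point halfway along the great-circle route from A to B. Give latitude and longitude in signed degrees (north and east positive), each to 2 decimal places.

16.71°, 127.62°

Central angle δ = 2.1174 rad. Interpolating on the sphere with fraction f = 0.5:
P = [sin((1−f)δ)·A + sin(fδ)·B] / sin δ = 1.0204·A + 1.0204·B in Cartesian coordinates,
giving P = (-0.5846, 0.7587, 0.2875), i.e. latitude 16.71°, longitude 127.62°.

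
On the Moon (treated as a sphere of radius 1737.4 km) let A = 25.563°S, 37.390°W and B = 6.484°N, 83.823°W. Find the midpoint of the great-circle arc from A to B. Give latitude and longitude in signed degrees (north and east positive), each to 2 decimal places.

-10.36°, -61.79°

Central angle δ = 0.9655 rad. Interpolating on the sphere with fraction f = 0.5:
P = [sin((1−f)δ)·A + sin(fδ)·B] / sin δ = 0.5645·A + 0.5645·B in Cartesian coordinates,
giving P = (0.4650, -0.8669, -0.1798), i.e. latitude -10.36°, longitude -61.79°.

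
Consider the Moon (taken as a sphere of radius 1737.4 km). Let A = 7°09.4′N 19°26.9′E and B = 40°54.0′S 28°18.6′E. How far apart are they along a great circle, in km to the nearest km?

1478 km

Let φ₁ = 0.1249 rad, φ₂ = -0.7138 rad, and Δλ = 0.1547 rad.
cos c = sin φ₁ sin φ₂ + cos φ₁ cos φ₂ cos Δλ = (0.1246)(-0.6547) + (0.9922)(0.7559)(0.9881) = 0.65944,
so c = arccos(0.65944) = 0.85072 rad.
Distance = R·c = 1737.4 × 0.8507 ≈ 1478 km.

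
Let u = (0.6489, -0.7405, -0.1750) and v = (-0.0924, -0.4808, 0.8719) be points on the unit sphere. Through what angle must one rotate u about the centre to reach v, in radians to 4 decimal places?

u·v = 0.1435; |u| = 1.0000, |v| = 1.0000.
cos θ = (u·v)/(|u||v|) = 0.1435, so θ = 1.4268 rad.

1.4268 rad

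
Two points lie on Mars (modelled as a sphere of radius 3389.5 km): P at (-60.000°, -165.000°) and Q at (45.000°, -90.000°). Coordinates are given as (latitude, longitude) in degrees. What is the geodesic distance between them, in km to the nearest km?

7181 km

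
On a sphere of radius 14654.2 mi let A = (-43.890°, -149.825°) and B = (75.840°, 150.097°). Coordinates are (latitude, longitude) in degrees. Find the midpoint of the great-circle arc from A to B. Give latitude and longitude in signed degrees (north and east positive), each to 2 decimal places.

The central angle between A and B is δ = 2.1948 rad.
With f = 0.5, the slerp weights are sin((1−f)δ)/sin δ = 1.0967 and sin(fδ)/sin δ = 1.0967.
Weighted sum of the unit vectors: (1.0967)·(-0.6230,-0.3622,-0.6933) + (1.0967)·(-0.2121,0.1220,0.9696) = (-0.9158, -0.2635, 0.3031).
Converting back: φ = atan2(z, √(x²+y²)) = 17.64°, λ = atan2(y, x) = -163.95°.

17.64°, -163.95°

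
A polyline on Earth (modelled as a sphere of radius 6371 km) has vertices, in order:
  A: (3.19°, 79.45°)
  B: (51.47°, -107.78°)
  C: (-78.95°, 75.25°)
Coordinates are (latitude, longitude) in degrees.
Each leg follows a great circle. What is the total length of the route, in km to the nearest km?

30856 km

Leg A→B: central angle 2.1815 rad, distance 13898.6 km.
Leg B→C: central angle 2.6616 rad, distance 16957.1 km.
Total: 13898.6 + 16957.1 ≈ 30856 km.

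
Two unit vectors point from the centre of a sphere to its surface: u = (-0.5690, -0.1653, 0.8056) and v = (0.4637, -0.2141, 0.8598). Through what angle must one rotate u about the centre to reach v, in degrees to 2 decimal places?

u·v = 0.4642; |u| = 1.0000, |v| = 1.0001.
cos θ = (u·v)/(|u||v|) = 0.4642, so θ = 62.34°.

62.34°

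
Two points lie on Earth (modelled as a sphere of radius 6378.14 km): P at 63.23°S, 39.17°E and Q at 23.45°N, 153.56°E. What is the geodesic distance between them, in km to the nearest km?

13551 km

With latitudes φ₁ = -63.230°, φ₂ = 23.450° and longitude difference Δλ = 114.390°:
cos c = sin φ₁ sin φ₂ + cos φ₁ cos φ₂ cos Δλ = (-0.8928)(0.3979) + (0.4504)(0.9174)(-0.4129) = -0.52593,
so c = arccos(-0.52593) = 2.12460 rad.
Distance = R·c = 6378.14 × 2.1246 ≈ 13551 km.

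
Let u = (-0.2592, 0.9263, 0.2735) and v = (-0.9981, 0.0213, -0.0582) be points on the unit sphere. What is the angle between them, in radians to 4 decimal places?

u·v = 0.2625; |u| = 1.0000, |v| = 1.0000.
cos θ = (u·v)/(|u||v|) = 0.2625, so θ = 1.3052 rad.

1.3052 rad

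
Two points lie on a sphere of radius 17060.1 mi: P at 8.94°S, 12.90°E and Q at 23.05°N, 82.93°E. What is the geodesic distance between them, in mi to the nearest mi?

22494 mi

With latitudes φ₁ = -8.940°, φ₂ = 23.050° and longitude difference Δλ = 70.030°:
Haversine: a = sin²(Δφ/2) + cos φ₁ cos φ₂ sin²(Δλ/2) = 0.0759 + (0.9879)(0.9202)(0.3292) = 0.37520.
Central angle c = 2·arcsin(√a) = 1.31853 rad.
Distance = R·c = 17060.1 × 1.3185 ≈ 22494 mi.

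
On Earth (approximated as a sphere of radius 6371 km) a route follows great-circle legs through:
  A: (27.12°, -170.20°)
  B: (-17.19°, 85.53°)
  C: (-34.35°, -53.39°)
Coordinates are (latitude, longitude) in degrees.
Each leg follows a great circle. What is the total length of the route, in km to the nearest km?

25071 km

Leg A→B: central angle 1.9223 rad, distance 12247.0 km.
Leg B→C: central angle 2.0128 rad, distance 12823.7 km.
Total: 12247.0 + 12823.7 ≈ 25071 km.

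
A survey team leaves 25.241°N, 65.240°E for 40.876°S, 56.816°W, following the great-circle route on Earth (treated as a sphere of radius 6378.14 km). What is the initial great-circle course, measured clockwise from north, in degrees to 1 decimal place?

With φ₁ = 0.4405, φ₂ = -0.7134, Δλ = -2.1303 rad, the forward-azimuth formula gives
θ = atan2( sin Δλ cos φ₂ , cos φ₁ sin φ₂ − sin φ₁ cos φ₂ cos Δλ ) = atan2(-0.6408, -0.4208) = -123.29°.
Adding 360° brings this into [0°, 360°): 236.7°.

236.7°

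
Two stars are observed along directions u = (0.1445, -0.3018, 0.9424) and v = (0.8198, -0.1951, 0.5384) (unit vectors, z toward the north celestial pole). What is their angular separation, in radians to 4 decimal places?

0.8166 rad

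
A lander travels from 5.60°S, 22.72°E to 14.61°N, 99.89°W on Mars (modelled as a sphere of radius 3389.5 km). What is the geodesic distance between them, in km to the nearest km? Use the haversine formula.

7272 km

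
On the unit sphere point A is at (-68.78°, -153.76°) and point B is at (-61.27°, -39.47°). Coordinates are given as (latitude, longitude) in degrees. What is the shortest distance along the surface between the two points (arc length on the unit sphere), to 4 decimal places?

With latitudes φ₁ = -68.780°, φ₂ = -61.270° and longitude difference Δλ = 114.290°:
cos c = sin φ₁ sin φ₂ + cos φ₁ cos φ₂ cos Δλ = (-0.9322)(-0.8769) + (0.3619)(0.4807)(-0.4114) = 0.74587,
so c = arccos(0.74587) = 0.72896 rad.
On the unit sphere the arc length equals the central angle: 0.7290.

0.7290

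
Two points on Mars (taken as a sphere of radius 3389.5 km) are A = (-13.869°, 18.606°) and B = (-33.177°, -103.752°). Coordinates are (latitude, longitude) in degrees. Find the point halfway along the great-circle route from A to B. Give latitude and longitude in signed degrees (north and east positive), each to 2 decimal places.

-41.82°, -34.91°

Central angle δ = 1.8794 rad. Interpolating on the sphere with fraction f = 0.5:
P = [sin((1−f)δ)·A + sin(fδ)·B] / sin δ = 0.8474·A + 0.8474·B in Cartesian coordinates,
giving P = (0.6111, -0.4264, -0.6669), i.e. latitude -41.82°, longitude -34.91°.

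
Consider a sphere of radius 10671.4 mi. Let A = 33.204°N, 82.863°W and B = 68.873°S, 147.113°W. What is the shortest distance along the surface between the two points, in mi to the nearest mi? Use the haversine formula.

20920 mi

Let φ₁ = 0.5795 rad, φ₂ = -1.2021 rad, and Δλ = -1.1214 rad.
Haversine: a = sin²(Δφ/2) + cos φ₁ cos φ₂ sin²(Δλ/2) = 0.6046 + (0.8367)(0.3604)(0.2828) = 0.68989.
Central angle c = 2·arcsin(√a) = 1.96037 rad.
Distance = R·c = 10671.4 × 1.9604 ≈ 20920 mi.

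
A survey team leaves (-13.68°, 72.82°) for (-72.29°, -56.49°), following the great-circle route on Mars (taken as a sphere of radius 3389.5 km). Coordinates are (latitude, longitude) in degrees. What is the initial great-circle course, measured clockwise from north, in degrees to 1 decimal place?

Δλ = -129.310° = -2.2569 rad.
y = sin Δλ · cos φ₂ = (-0.7737)(0.3042) = -0.2354
x = cos φ₁ sin φ₂ − sin φ₁ cos φ₂ cos Δλ = (0.9716)(-0.9526) − (-0.2365)(0.3042)(-0.6335) = -0.9712
θ = atan2(y, x) = -166.38°; adding 360° gives 193.6°.

193.6°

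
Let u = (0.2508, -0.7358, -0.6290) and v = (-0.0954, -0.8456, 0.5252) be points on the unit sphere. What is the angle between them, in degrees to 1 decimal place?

u·v = 0.2679; |u| = 1.0000, |v| = 1.0000.
cos θ = (u·v)/(|u||v|) = 0.2679, so θ = 74.5°.

74.5°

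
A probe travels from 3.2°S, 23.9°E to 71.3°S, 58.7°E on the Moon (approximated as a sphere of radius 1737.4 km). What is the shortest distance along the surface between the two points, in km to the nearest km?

With latitudes φ₁ = -3.200°, φ₂ = -71.300° and longitude difference Δλ = 34.800°:
cos c = sin φ₁ sin φ₂ + cos φ₁ cos φ₂ cos Δλ = (-0.0558)(-0.9472) + (0.9984)(0.3206)(0.8211) = 0.31574,
so c = arccos(0.31574) = 1.24956 rad.
Distance = R·c = 1737.4 × 1.2496 ≈ 2171 km.

2171 km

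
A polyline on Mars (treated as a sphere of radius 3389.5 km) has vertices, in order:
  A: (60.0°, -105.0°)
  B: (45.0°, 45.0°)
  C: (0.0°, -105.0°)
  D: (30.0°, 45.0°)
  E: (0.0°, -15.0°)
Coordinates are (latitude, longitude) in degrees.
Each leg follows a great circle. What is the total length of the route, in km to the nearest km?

Leg A→B: central angle 1.2596 rad, distance 4269.5 km.
Leg B→C: central angle 2.2299 rad, distance 7558.1 km.
Leg C→D: central angle 2.4189 rad, distance 8198.7 km.
Leg D→E: central angle 1.1230 rad, distance 3806.3 km.
Total: 4269.5 + 7558.1 + 8198.7 + 3806.3 ≈ 23833 km.

23833 km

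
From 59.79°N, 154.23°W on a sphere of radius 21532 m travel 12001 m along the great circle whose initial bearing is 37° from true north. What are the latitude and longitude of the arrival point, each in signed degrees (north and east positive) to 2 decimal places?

Angular distance δ = d/R = 12001/21532 = 0.55736 rad; initial bearing θ = 0.6458 rad.
sin φ₂ = sin φ₁ cos δ + cos φ₁ sin δ cos θ = (0.8642)(0.8487) + (0.5032)(0.5289)(0.7986) = 0.9460, so φ₂ = 71.08°.
Δλ = atan2(sin θ sin δ cos φ₁, cos δ − sin φ₁ sin φ₂) = atan2(0.1602, 0.0312) = 78.986°.
λ₂ = -154.230° + 78.986° = -75.24°.

71.08°, -75.24°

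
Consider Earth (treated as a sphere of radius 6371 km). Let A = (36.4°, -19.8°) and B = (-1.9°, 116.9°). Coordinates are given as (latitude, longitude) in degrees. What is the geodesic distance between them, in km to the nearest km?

With latitudes φ₁ = 36.400°, φ₂ = -1.900° and longitude difference Δλ = 136.700°:
cos c = sin φ₁ sin φ₂ + cos φ₁ cos φ₂ cos Δλ = (0.5934)(-0.0332) + (0.8049)(0.9995)(-0.7278) = -0.60513,
so c = arccos(-0.60513) = 2.22073 rad.
Distance = R·c = 6371 × 2.2207 ≈ 14148 km.

14148 km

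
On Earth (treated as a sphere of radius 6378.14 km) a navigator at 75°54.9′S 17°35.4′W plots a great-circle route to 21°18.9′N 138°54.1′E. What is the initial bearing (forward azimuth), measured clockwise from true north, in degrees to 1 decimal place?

153.3°

Δλ = 156.492° = 2.7313 rad.
y = sin Δλ · cos φ₂ = (0.3989)(0.9316) = 0.3716
x = cos φ₁ sin φ₂ − sin φ₁ cos φ₂ cos Δλ = (0.2434)(0.3635) − (-0.9699)(0.9316)(-0.9170) = -0.7401
θ = atan2(y, x) = 153.34°, so the bearing is 153.3°.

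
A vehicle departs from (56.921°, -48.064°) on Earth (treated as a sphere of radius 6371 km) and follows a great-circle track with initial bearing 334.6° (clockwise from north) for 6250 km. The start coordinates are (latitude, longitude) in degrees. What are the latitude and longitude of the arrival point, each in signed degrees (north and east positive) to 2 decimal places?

61.14°, 179.54°

Angular distance δ = d/R = 6250/6371 = 0.98101 rad; initial bearing θ = 5.8399 rad.
sin φ₂ = sin φ₁ cos δ + cos φ₁ sin δ cos θ = (0.8379)(0.5562) + (0.5458)(0.8311)(0.9033) = 0.8758, so φ₂ = 61.14°.
Δλ = atan2(sin θ sin δ cos φ₁, cos δ − sin φ₁ sin φ₂) = atan2(-0.1946, -0.1776) = -132.398°.
λ₂ = -48.064° − 132.398° = -180.46° → 179.54° after wrapping to (−180°, 180°].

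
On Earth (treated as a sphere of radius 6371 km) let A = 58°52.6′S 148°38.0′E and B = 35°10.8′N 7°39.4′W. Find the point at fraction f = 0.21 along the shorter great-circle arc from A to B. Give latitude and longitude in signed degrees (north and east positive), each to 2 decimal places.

Central angle δ = 2.6467 rad. Interpolating on the sphere with fraction f = 0.21:
P = [sin((1−f)δ)·A + sin(fδ)·B] / sin δ = 1.8272·A + 1.1110·B in Cartesian coordinates,
giving P = (0.0936, 0.3706, -0.9241), i.e. latitude -67.53°, longitude 75.83°.

-67.53°, 75.83°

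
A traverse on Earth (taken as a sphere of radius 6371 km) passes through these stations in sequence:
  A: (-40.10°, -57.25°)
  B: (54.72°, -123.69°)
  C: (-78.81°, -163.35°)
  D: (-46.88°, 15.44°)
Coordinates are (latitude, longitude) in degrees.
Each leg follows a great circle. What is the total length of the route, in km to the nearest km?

33398 km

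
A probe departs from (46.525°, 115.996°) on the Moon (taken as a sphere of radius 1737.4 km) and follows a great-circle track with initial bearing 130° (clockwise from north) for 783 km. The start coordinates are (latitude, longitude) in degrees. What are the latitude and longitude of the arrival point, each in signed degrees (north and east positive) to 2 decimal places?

Angular distance δ = d/R = 783/1737.4 = 0.45067 rad; initial bearing θ = 2.2689 rad.
sin φ₂ = sin φ₁ cos δ + cos φ₁ sin δ cos θ = (0.7257)(0.9002) + (0.6880)(0.4356)(-0.6428) = 0.4606, so φ₂ = 27.42°.
Δλ = atan2(sin θ sin δ cos φ₁, cos δ − sin φ₁ sin φ₂) = atan2(0.2296, 0.5659) = 22.081°.
λ₂ = 115.996° + 22.081° = 138.08°.

27.42°, 138.08°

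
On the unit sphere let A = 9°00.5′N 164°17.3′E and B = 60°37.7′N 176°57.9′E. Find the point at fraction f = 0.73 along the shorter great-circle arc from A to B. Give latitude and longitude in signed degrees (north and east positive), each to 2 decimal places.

46.84°, 171.35°

The central angle between A and B is δ = 0.9159 rad.
With f = 0.73, the slerp weights are sin((1−f)δ)/sin δ = 0.3086 and sin(fδ)/sin δ = 0.7816.
Weighted sum of the unit vectors: (0.3086)·(-0.9508,0.2675,0.1566) + (0.7816)·(-0.4898,0.0260,0.8715) = (-0.6763, 0.1028, 0.7295).
Converting back: φ = atan2(z, √(x²+y²)) = 46.84°, λ = atan2(y, x) = 171.35°.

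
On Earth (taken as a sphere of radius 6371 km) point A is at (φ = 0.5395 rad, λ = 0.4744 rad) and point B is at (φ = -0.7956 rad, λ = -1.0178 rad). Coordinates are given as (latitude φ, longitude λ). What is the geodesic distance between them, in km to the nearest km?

Let φ₁ = 0.5395 rad, φ₂ = -0.7956 rad, and Δλ = -1.4922 rad.
Haversine: a = sin²(Δφ/2) + cos φ₁ cos φ₂ sin²(Δλ/2) = 0.3832 + (0.8580)(0.6999)(0.4607) = 0.65989.
Central angle c = 2·arcsin(√a) = 1.89630 rad.
Distance = R·c = 6371 × 1.8963 ≈ 12081 km.

12081 km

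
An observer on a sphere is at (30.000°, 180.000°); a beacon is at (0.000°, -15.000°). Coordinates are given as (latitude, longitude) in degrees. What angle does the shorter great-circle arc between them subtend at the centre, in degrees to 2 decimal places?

Let φ₁ = 0.5236 rad, φ₂ = 0.0000 rad, and Δλ = 2.8798 rad.
cos c = sin φ₁ sin φ₂ + cos φ₁ cos φ₂ cos Δλ = (0.5000)(0.0000) + (0.8660)(1.0000)(-0.9659) = -0.83652,
so c = arccos(-0.83652) = 2.56169 rad.
So the angular separation is 146.77°.

146.77°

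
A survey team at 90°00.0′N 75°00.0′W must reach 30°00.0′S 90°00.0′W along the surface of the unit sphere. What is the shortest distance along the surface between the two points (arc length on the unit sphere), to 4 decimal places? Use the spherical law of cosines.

2.0944

Let φ₁ = 1.5708 rad, φ₂ = -0.5236 rad, and Δλ = -0.2618 rad.
cos c = sin φ₁ sin φ₂ + cos φ₁ cos φ₂ cos Δλ = (1.0000)(-0.5000) + (0.0000)(0.8660)(0.9659) = -0.50000,
so c = arccos(-0.50000) = 2.09440 rad.
On the unit sphere the arc length equals the central angle: 2.0944.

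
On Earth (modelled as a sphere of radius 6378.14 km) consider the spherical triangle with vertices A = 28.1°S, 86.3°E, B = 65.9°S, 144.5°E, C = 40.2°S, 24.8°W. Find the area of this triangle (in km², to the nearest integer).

Side lengths (central angles): a = 1.2841, b = 1.5093, c = 0.9024 rad; semiperimeter s = 1.8479.
By l'Huilier's theorem, tan(E/4) = √[tan(s/2) tan((s−a)/2) tan((s−b)/2) tan((s−c)/2)], giving spherical excess E = 0.7243 rad.
Area = E·R² = 0.7243 × (6378.14)² ≈ 29466902 km².

29466902 km²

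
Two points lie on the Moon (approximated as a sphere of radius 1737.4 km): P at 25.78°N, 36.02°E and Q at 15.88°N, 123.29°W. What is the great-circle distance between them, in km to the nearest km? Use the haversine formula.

4055 km

With latitudes φ₁ = 25.780°, φ₂ = 15.880° and longitude difference Δλ = -159.310°:
Haversine: a = sin²(Δφ/2) + cos φ₁ cos φ₂ sin²(Δλ/2) = 0.0074 + (0.9005)(0.9618)(0.9678) = 0.84562.
Central angle c = 2·arcsin(√a) = 2.33400 rad.
Distance = R·c = 1737.4 × 2.3340 ≈ 4055 km.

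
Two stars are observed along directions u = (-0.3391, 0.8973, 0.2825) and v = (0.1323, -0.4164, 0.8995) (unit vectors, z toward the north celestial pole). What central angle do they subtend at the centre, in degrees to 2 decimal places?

u·v = -0.1644; |u| = 1.0000, |v| = 1.0000.
cos θ = (u·v)/(|u||v|) = -0.1644, so θ = 99.46°.

99.46°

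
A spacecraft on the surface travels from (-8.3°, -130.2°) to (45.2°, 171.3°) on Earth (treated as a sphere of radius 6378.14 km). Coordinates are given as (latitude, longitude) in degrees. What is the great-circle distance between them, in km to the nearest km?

8329 km

In radians: φ₁ = -0.1449, φ₂ = 0.7889, Δλ = -58.500° = -1.0210 rad.
cos c = sin φ₁ sin φ₂ + cos φ₁ cos φ₂ cos Δλ = (-0.1444)(0.7096) + (0.9895)(0.7046)(0.5225) = 0.26188,
so c = arccos(0.26188) = 1.30582 rad.
Distance = R·c = 6378.14 × 1.3058 ≈ 8329 km.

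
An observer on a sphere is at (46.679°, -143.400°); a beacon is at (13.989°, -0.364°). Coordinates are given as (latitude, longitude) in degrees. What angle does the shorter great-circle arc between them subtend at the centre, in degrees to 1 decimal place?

In radians: φ₁ = 0.8147, φ₂ = 0.2442, Δλ = 143.036° = 2.4964 rad.
Haversine: a = sin²(Δφ/2) + cos φ₁ cos φ₂ sin²(Δλ/2) = 0.0792 + (0.6861)(0.9703)(0.8995) = 0.67803.
Central angle c = 2·arcsin(√a) = 1.93485 rad.
So the angular separation is 110.9°.

110.9°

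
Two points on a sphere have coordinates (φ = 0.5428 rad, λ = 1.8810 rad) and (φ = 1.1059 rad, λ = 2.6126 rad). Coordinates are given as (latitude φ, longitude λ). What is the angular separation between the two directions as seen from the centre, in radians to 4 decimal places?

0.7267 rad

In radians: φ₁ = 0.5428, φ₂ = 1.1059, Δλ = 41.918° = 0.7316 rad.
Haversine: a = sin²(Δφ/2) + cos φ₁ cos φ₂ sin²(Δλ/2) = 0.0772 + (0.8563)(0.4483)(0.1279) = 0.12632.
Central angle c = 2·arcsin(√a) = 0.72670 rad.
So the angular separation is 0.7267 rad.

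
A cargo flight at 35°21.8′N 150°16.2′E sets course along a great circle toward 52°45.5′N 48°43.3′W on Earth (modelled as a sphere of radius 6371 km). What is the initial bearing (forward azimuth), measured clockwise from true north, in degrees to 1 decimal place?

11.4°

With φ₁ = 0.6172, φ₂ = 0.9208, Δλ = 2.8101 rad, the forward-azimuth formula gives
θ = atan2( sin Δλ cos φ₂ , cos φ₁ sin φ₂ − sin φ₁ cos φ₂ cos Δλ ) = atan2(0.1969, 0.9804) = 11.36°.
So the initial bearing is 11.4°.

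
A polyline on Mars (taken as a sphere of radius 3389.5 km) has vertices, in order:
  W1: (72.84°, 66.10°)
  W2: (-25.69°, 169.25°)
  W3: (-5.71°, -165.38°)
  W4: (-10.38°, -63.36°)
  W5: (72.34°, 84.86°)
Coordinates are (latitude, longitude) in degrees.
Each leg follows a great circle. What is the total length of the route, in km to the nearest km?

Leg W1→W2: central angle 2.0654 rad, distance 7000.7 km.
Leg W2→W3: central angle 0.5484 rad, distance 1859.0 km.
Leg W3→W4: central angle 1.7578 rad, distance 5958.0 km.
Leg W4→W5: central angle 2.0101 rad, distance 6813.4 km.
Total: 7000.7 + 1859.0 + 5958.0 + 6813.4 ≈ 21631 km.

21631 km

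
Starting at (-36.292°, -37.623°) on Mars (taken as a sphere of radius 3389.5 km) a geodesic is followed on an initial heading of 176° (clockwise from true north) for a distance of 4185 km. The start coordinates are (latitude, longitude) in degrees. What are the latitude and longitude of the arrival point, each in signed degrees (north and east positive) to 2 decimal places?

Angular distance δ = d/R = 4185/3389.5 = 1.23470 rad; initial bearing θ = 3.0718 rad.
sin φ₂ = sin φ₁ cos δ + cos φ₁ sin δ cos θ = (-0.5919)(0.3298) + (0.8060)(0.9440)(-0.9976) = -0.9543, so φ₂ = -72.61°.
Δλ = atan2(sin θ sin δ cos φ₁, cos δ − sin φ₁ sin φ₂) = atan2(0.0531, -0.2350) = 167.274°.
λ₂ = -37.623° + 167.274° = 129.65°.

-72.61°, 129.65°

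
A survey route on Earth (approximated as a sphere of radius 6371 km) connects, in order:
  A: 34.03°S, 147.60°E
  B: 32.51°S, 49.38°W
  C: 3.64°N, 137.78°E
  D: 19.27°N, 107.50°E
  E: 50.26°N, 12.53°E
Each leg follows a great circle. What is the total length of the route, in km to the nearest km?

Leg A→B: central angle 1.9473 rad, distance 12406.1 km.
Leg B→C: central angle 2.6243 rad, distance 16719.3 km.
Leg C→D: central angle 0.5836 rad, distance 3718.0 km.
Leg D→E: central angle 1.3679 rad, distance 8715.0 km.
Total: 12406.1 + 16719.3 + 3718.0 + 8715.0 ≈ 41558 km.

41558 km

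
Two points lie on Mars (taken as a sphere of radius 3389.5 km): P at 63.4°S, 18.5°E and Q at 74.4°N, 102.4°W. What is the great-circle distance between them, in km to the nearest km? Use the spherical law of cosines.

9310 km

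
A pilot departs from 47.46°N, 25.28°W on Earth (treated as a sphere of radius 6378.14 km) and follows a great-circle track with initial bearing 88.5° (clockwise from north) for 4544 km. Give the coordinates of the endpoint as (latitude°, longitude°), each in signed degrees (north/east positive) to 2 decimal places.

Angular distance δ = d/R = 4544/6378.14 = 0.71243 rad; initial bearing θ = 1.5446 rad.
sin φ₂ = sin φ₁ cos δ + cos φ₁ sin δ cos θ = (0.7368)(0.7568) + (0.6761)(0.6537)(0.0262) = 0.5692, so φ₂ = 34.69°.
Δλ = atan2(sin θ sin δ cos φ₁, cos δ − sin φ₁ sin φ₂) = atan2(0.4418, 0.3374) = 52.631°.
λ₂ = -25.280° + 52.631° = 27.35°.

34.69°, 27.35°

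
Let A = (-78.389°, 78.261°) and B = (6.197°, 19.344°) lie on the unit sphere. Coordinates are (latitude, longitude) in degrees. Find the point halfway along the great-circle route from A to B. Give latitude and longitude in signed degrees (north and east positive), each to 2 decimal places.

-38.10°, 28.27°

Central angle δ = 1.5732 rad. Interpolating on the sphere with fraction f = 0.5:
P = [sin((1−f)δ)·A + sin(fδ)·B] / sin δ = 0.7080·A + 0.7080·B in Cartesian coordinates,
giving P = (0.6931, 0.3726, -0.6171), i.e. latitude -38.10°, longitude 28.27°.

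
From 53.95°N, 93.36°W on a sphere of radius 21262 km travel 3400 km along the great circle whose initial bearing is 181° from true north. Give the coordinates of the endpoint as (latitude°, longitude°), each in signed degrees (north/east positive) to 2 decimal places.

Angular distance δ = d/R = 3400/21262 = 0.15991 rad; initial bearing θ = 3.1590 rad.
sin φ₂ = sin φ₁ cos δ + cos φ₁ sin δ cos θ = (0.8085)(0.9872) + (0.5885)(0.1592)(-0.9998) = 0.7045, so φ₂ = 44.79°.
Δλ = atan2(sin θ sin δ cos φ₁, cos δ − sin φ₁ sin φ₂) = atan2(-0.0016, 0.4177) = -0.224°.
λ₂ = -93.360° − 0.224° = -93.58°.

44.79°, -93.58°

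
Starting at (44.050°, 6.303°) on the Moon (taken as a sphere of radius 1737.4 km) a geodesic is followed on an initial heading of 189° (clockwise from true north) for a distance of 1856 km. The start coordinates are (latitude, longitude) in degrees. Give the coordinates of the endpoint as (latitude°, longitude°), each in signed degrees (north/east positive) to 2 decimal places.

-16.69°, -1.93°

Angular distance δ = d/R = 1856/1737.4 = 1.06826 rad; initial bearing θ = 3.2987 rad.
sin φ₂ = sin φ₁ cos δ + cos φ₁ sin δ cos θ = (0.6953)(0.4816) + (0.7187)(0.8764)(-0.9877) = -0.2872, so φ₂ = -16.69°.
Δλ = atan2(sin θ sin δ cos φ₁, cos δ − sin φ₁ sin φ₂) = atan2(-0.0985, 0.6814) = -8.229°.
λ₂ = 6.303° − 8.229° = -1.93°.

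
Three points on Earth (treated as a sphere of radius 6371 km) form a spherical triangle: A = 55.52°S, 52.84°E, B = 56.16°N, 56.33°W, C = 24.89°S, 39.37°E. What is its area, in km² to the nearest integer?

Side lengths (central angles): a = 1.9820, b = 0.5617, c = 2.4787 rad; semiperimeter s = 2.5112.
By l'Huilier's theorem, tan(E/4) = √[tan(s/2) tan((s−a)/2) tan((s−b)/2) tan((s−c)/2)], giving spherical excess E = 0.5610 rad.
Area = E·R² = 0.5610 × (6371)² ≈ 22769001 km².

22769001 km²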